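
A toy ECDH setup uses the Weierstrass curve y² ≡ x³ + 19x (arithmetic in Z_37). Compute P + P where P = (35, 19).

(3, 11)

tangent at (35, 19): λ = (3·35² + 19)/(2·19) ≡ 31/1. 1⁻¹ ≡ 1 (mod 37), so λ ≡ 31·1 ≡ 31.
  x = λ² - 35 - 35 = 961 - 70 ≡ 3; y = λ·(35 - 3) - 19 ≡ 11. → (3, 11)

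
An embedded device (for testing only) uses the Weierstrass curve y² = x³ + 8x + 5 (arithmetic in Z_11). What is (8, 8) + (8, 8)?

tangent at (8, 8): λ = (3·8² + 8)/(2·8) ≡ 2/5. 5⁻¹ ≡ 9 (mod 11), so λ ≡ 2·9 ≡ 7.
  x = λ² - 8 - 8 = 49 - 16 ≡ 0; y = λ·(8 - 0) - 8 ≡ 4. → (0, 4)

(0, 4)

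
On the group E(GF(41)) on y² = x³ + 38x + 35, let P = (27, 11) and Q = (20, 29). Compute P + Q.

(27, 11) + (20, 29). λ = (29 - 11)/(20 - 27) ≡ 18/34 mod 41. 34⁻¹ ≡ 35 (mod 41), so λ ≡ 15.
  x = λ² - 27 - 20 = 225 - 47 ≡ 14; y = λ·(27 - 14) - 11 ≡ 20. → (14, 20)

(14, 20)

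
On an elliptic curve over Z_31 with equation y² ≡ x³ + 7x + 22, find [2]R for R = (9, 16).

tangent at (9, 16): λ = (3·9² + 7)/(2·16) ≡ 2/1. 1⁻¹ ≡ 1 (mod 31), so λ ≡ 2·1 ≡ 2.
  x = λ² - 9 - 9 = 4 - 18 ≡ 17; y = λ·(9 - 17) - 16 ≡ 30. → (17, 30)

(17, 30)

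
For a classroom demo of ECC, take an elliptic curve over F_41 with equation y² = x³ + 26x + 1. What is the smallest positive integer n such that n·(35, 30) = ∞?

7

2P: tangent at (35, 30): λ = (3·35² + 26)/(2·30) ≡ 11/19. 19⁻¹ ≡ 13 (mod 41) since 19·13 = 247 ≡ 1, so λ ≡ 11·13 ≡ 20.
  x = λ² - 35 - 35 = 400 - 70 ≡ 2; y = λ·(35 - 2) - 30 ≡ 15. → (2, 15)
3P: (2, 15) + (35, 30). λ = (30 - 15)/(35 - 2) ≡ 15/33 mod 41. 33⁻¹ ≡ 5 (mod 41) since 33·5 = 165 ≡ 1, so λ ≡ 34.
  x = λ² - 2 - 35 = 1156 - 37 ≡ 12; y = λ·(2 - 12) - 15 ≡ 14. → (12, 14)
4P: (12, 14) + (35, 30). λ = (30 - 14)/(35 - 12) ≡ 16/23 mod 41. 23⁻¹ ≡ 25 (mod 41), so λ ≡ 31.
  x = λ² - 12 - 35 = 961 - 47 ≡ 12; y = λ·(12 - 12) - 14 ≡ 27. → (12, 27)
5P: (12, 27) + (35, 30). λ = (30 - 27)/(35 - 12) ≡ 3/23 mod 41. 23⁻¹ ≡ 25 (mod 41), so λ ≡ 34.
  x = λ² - 12 - 35 = 1156 - 47 ≡ 2; y = λ·(12 - 2) - 27 ≡ 26. → (2, 26)
6P: (2, 26) + (35, 30). λ = (30 - 26)/(35 - 2) ≡ 4/33 mod 41. 33⁻¹ ≡ 5 (mod 41) since 33·5 = 165 ≡ 1, so λ ≡ 20.
  x = λ² - 2 - 35 = 400 - 37 ≡ 35; y = λ·(2 - 35) - 26 ≡ 11. → (35, 11)
7P: (35, 11) + (35, 30): same x and y₁ ≡ -y₂, so the sum is ∞.
7P = ∞, so the order is 7.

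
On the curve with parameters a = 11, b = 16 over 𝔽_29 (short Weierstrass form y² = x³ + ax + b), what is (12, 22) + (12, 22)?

tangent at (12, 22): λ = (3·12² + 11)/(2·22) ≡ 8/15. 15⁻¹ ≡ 2 (mod 29) since 15·2 = 30 ≡ 1, so λ ≡ 8·2 ≡ 16.
  x = λ² - 12 - 12 = 256 - 24 ≡ 0; y = λ·(12 - 0) - 22 ≡ 25. → (0, 25)

(0, 25)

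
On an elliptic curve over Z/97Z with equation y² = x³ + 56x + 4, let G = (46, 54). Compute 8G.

Double-and-add on 8 = (1000)₂. Start with G = (46, 54) for the leading 1-bit.
double: tangent at (46, 54): λ = (3·46² + 56)/(2·54) ≡ 2/11. 11⁻¹ ≡ 53 (mod 97), so λ ≡ 2·53 ≡ 9.
  x = λ² - 46 - 46 = 81 - 92 ≡ 86; y = λ·(46 - 86) - 54 ≡ 71. → (86, 71)
double: tangent at (86, 71): λ = (3·86² + 56)/(2·71) ≡ 31/45. 45⁻¹ ≡ 69 (mod 97), so λ ≡ 31·69 ≡ 5.
  x = λ² - 86 - 86 = 25 - 172 ≡ 47; y = λ·(86 - 47) - 71 ≡ 27. → (47, 27)
double: tangent at (47, 27): λ = (3·47² + 56)/(2·27) ≡ 87/54. 54⁻¹ ≡ 9 (mod 97), so λ ≡ 87·9 ≡ 7.
  x = λ² - 47 - 47 = 49 - 94 ≡ 52; y = λ·(47 - 52) - 27 ≡ 35. → (52, 35)

(52, 35)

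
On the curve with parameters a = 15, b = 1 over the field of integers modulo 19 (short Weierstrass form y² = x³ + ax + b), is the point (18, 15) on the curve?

y² = 15² ≡ 16; x³ + 15x + 1 = 6103 ≡ 4 (mod 19). 16 ≠ 4.

no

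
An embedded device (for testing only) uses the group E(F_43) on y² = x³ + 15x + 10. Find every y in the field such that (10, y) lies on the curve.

none

x³ + 15x + 10 = 1160 ≡ 42 (mod 43).
42 is a non-residue mod 43; no y exists.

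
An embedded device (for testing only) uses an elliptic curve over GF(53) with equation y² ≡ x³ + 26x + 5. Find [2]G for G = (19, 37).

tangent at (19, 37): λ = (3·19² + 26)/(2·37) ≡ 49/21. 21⁻¹ ≡ 48 (mod 53), so λ ≡ 49·48 ≡ 20.
  x = λ² - 19 - 19 = 400 - 38 ≡ 44; y = λ·(19 - 44) - 37 ≡ 46. → (44, 46)

(44, 46)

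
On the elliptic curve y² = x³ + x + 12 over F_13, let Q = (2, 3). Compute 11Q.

Double-and-add on 11 = (1011)₂. Start with Q = (2, 3) for the leading 1-bit.
double: tangent at (2, 3): λ = (3·2² + 1)/(2·3) ≡ 0/6. 6⁻¹ ≡ 11 (mod 13) since 6·11 = 66 ≡ 1, so λ ≡ 0·11 ≡ 0.
  x = λ² - 2 - 2 = 0 - 4 ≡ 9; y = λ·(2 - 9) - 3 ≡ 10. → (9, 10)
double: tangent at (9, 10): λ = (3·9² + 1)/(2·10) ≡ 10/7. 7⁻¹ ≡ 2 (mod 13), so λ ≡ 10·2 ≡ 7.
  x = λ² - 9 - 9 = 49 - 18 ≡ 5; y = λ·(9 - 5) - 10 ≡ 5. → (5, 5)
add Q: (5, 5) + (2, 3). λ = (3 - 5)/(2 - 5) ≡ 11/10 mod 13. 10⁻¹ ≡ 4 (mod 13), so λ ≡ 5.
  x = λ² - 5 - 2 = 25 - 7 ≡ 5; y = λ·(5 - 5) - 5 ≡ 8. → (5, 8)
double: tangent at (5, 8): λ = (3·5² + 1)/(2·8) ≡ 11/3. 3⁻¹ ≡ 9 (mod 13), so λ ≡ 11·9 ≡ 8.
  x = λ² - 5 - 5 = 64 - 10 ≡ 2; y = λ·(5 - 2) - 8 ≡ 3. → (2, 3)
add Q: tangent at (2, 3): λ = (3·2² + 1)/(2·3) ≡ 0/6. 6⁻¹ ≡ 11 (mod 13), so λ ≡ 0·11 ≡ 0.
  x = λ² - 2 - 2 = 0 - 4 ≡ 9; y = λ·(2 - 9) - 3 ≡ 10. → (9, 10)

(9, 10)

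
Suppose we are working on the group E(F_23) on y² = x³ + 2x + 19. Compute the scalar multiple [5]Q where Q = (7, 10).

(20, 20)

Repeated addition: build up to 5Q.
2Q: tangent at (7, 10): λ = (3·7² + 2)/(2·10) ≡ 11/20. 20⁻¹ ≡ 15 (mod 23) since 20·15 = 300 ≡ 1, so λ ≡ 11·15 ≡ 4.
  x = λ² - 7 - 7 = 16 - 14 ≡ 2; y = λ·(7 - 2) - 10 ≡ 10. → (2, 10)
3Q: (2, 10) + (7, 10). λ = (10 - 10)/(7 - 2) ≡ 0/5 mod 23. 5⁻¹ ≡ 14 (mod 23) since 5·14 = 70 ≡ 1, so λ ≡ 0.
  x = λ² - 2 - 7 = 0 - 9 ≡ 14; y = λ·(2 - 14) - 10 ≡ 13. → (14, 13)
4Q: (14, 13) + (7, 10). λ = (10 - 13)/(7 - 14) ≡ 20/16 mod 23. 16⁻¹ ≡ 13 (mod 23), so λ ≡ 7.
  x = λ² - 14 - 7 = 49 - 21 ≡ 5; y = λ·(14 - 5) - 13 ≡ 4. → (5, 4)
5Q: (5, 4) + (7, 10). λ = (10 - 4)/(7 - 5) ≡ 6/2 mod 23. 2⁻¹ ≡ 12 (mod 23), so λ ≡ 3.
  x = λ² - 5 - 7 = 9 - 12 ≡ 20; y = λ·(5 - 20) - 4 ≡ 20. → (20, 20)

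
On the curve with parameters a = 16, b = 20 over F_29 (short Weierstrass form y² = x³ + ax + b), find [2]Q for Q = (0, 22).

tangent at (0, 22): λ = (3·0² + 16)/(2·22) ≡ 16/15. 15⁻¹ ≡ 2 (mod 29), so λ ≡ 16·2 ≡ 3.
  x = λ² - 0 - 0 = 9 - 0 ≡ 9; y = λ·(0 - 9) - 22 ≡ 9. → (9, 9)

(9, 9)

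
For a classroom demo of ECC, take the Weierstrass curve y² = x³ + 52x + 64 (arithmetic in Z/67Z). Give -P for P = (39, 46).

-(39, 46) = (39, -46 mod 67) = (39, 21).

(39, 21)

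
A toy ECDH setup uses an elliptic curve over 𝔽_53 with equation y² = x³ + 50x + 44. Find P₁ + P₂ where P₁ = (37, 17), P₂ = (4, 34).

(11, 21)

(37, 17) + (4, 34). λ = (34 - 17)/(4 - 37) ≡ 17/20 mod 53. 20⁻¹ ≡ 8 (mod 53) since 20·8 = 160 ≡ 1, so λ ≡ 30.
  x = λ² - 37 - 4 = 900 - 41 ≡ 11; y = λ·(37 - 11) - 17 ≡ 21. → (11, 21)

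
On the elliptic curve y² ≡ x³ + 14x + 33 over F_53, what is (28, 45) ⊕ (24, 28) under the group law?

(28, 45) + (24, 28). λ = (28 - 45)/(24 - 28) ≡ 36/49 mod 53. 49⁻¹ ≡ 13 (mod 53) since 49·13 = 637 ≡ 1, so λ ≡ 44.
  x = λ² - 28 - 24 = 1936 - 52 ≡ 29; y = λ·(28 - 29) - 45 ≡ 17. → (29, 17)

(29, 17)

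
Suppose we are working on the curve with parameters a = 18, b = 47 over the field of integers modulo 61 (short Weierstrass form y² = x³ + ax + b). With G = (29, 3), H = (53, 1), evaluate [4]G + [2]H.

First 4G:
Repeated addition: build up to 4G.
2G: tangent at (29, 3): λ = (3·29² + 18)/(2·3) ≡ 40/6. 6⁻¹ ≡ 51 (mod 61) since 6·51 = 306 ≡ 1, so λ ≡ 40·51 ≡ 27.
  x = λ² - 29 - 29 = 729 - 58 ≡ 0; y = λ·(29 - 0) - 3 ≡ 48. → (0, 48)
3G: (0, 48) + (29, 3). λ = (3 - 48)/(29 - 0) ≡ 16/29 mod 61. 29⁻¹ ≡ 40 (mod 61), so λ ≡ 30.
  x = λ² - 0 - 29 = 900 - 29 ≡ 17; y = λ·(0 - 17) - 48 ≡ 52. → (17, 52)
4G: (17, 52) + (29, 3). λ = (3 - 52)/(29 - 17) ≡ 12/12 mod 61. 12⁻¹ ≡ 56 (mod 61) since 12·56 = 672 ≡ 1, so λ ≡ 1.
  x = λ² - 17 - 29 = 1 - 46 ≡ 16; y = λ·(17 - 16) - 52 ≡ 10. → (16, 10)
4G = (16, 10).
Next 2H:
Repeated addition: build up to 2H.
2H: tangent at (53, 1): λ = (3·53² + 18)/(2·1) ≡ 27/2. 2⁻¹ ≡ 31 (mod 61) since 2·31 = 62 ≡ 1, so λ ≡ 27·31 ≡ 44.
  x = λ² - 53 - 53 = 1936 - 106 ≡ 0; y = λ·(53 - 0) - 1 ≡ 13. → (0, 13)
2H = (0, 13).
Finally 4G + 2H:
(16, 10) + (0, 13). λ = (13 - 10)/(0 - 16) ≡ 3/45 mod 61. 45⁻¹ ≡ 19 (mod 61) since 45·19 = 855 ≡ 1, so λ ≡ 57.
  x = λ² - 16 - 0 = 3249 - 16 ≡ 0; y = λ·(16 - 0) - 10 ≡ 48. → (0, 48)

(0, 48)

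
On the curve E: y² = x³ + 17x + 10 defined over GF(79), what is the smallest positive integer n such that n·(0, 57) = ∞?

2P: tangent at (0, 57): λ = (3·0² + 17)/(2·57) ≡ 17/35. 35⁻¹ ≡ 70 (mod 79) since 35·70 = 2450 ≡ 1, so λ ≡ 17·70 ≡ 5.
  x = λ² - 0 - 0 = 25 - 0 ≡ 25; y = λ·(0 - 25) - 57 ≡ 55. → (25, 55)
3P: (25, 55) + (0, 57). λ = (57 - 55)/(0 - 25) ≡ 2/54 mod 79. 54⁻¹ ≡ 60 (mod 79) since 54·60 = 3240 ≡ 1, so λ ≡ 41.
  x = λ² - 25 - 0 = 1681 - 25 ≡ 76; y = λ·(25 - 76) - 55 ≡ 66. → (76, 66)
4P: (76, 66) + (0, 57). λ = (57 - 66)/(0 - 76) ≡ 70/3 mod 79. 3⁻¹ ≡ 53 (mod 79) since 3·53 = 159 ≡ 1, so λ ≡ 76.
  x = λ² - 76 - 0 = 5776 - 76 ≡ 12; y = λ·(76 - 12) - 66 ≡ 58. → (12, 58)
5P: (12, 58) + (0, 57). λ = (57 - 58)/(0 - 12) ≡ 78/67 mod 79. 67⁻¹ ≡ 46 (mod 79) since 67·46 = 3082 ≡ 1, so λ ≡ 33.
  x = λ² - 12 - 0 = 1089 - 12 ≡ 50; y = λ·(12 - 50) - 58 ≡ 31. → (50, 31)
6P: (50, 31) + (0, 57). λ = (57 - 31)/(0 - 50) ≡ 26/29 mod 79. 29⁻¹ ≡ 30 (mod 79), so λ ≡ 69.
  x = λ² - 50 - 0 = 4761 - 50 ≡ 50; y = λ·(50 - 50) - 31 ≡ 48. → (50, 48)
7P: (50, 48) + (0, 57). λ = (57 - 48)/(0 - 50) ≡ 9/29 mod 79. 29⁻¹ ≡ 30 (mod 79) since 29·30 = 870 ≡ 1, so λ ≡ 33.
  x = λ² - 50 - 0 = 1089 - 50 ≡ 12; y = λ·(50 - 12) - 48 ≡ 21. → (12, 21)
8P: (12, 21) + (0, 57). λ = (57 - 21)/(0 - 12) ≡ 36/67 mod 79. 67⁻¹ ≡ 46 (mod 79), so λ ≡ 76.
  x = λ² - 12 - 0 = 5776 - 12 ≡ 76; y = λ·(12 - 76) - 21 ≡ 13. → (76, 13)
9P: (76, 13) + (0, 57). λ = (57 - 13)/(0 - 76) ≡ 44/3 mod 79. 3⁻¹ ≡ 53 (mod 79) since 3·53 = 159 ≡ 1, so λ ≡ 41.
  x = λ² - 76 - 0 = 1681 - 76 ≡ 25; y = λ·(76 - 25) - 13 ≡ 24. → (25, 24)
10P: (25, 24) + (0, 57). λ = (57 - 24)/(0 - 25) ≡ 33/54 mod 79. 54⁻¹ ≡ 60 (mod 79) since 54·60 = 3240 ≡ 1, so λ ≡ 5.
  x = λ² - 25 - 0 = 25 - 25 ≡ 0; y = λ·(25 - 0) - 24 ≡ 22. → (0, 22)
11P: (0, 22) + (0, 57): same x and y₁ ≡ -y₂, so the sum is ∞.
11P = ∞, so the order is 11.

11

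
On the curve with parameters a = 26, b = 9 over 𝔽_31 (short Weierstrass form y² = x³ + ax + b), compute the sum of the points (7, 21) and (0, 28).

(25, 28)

(7, 21) + (0, 28). λ = (28 - 21)/(0 - 7) ≡ 7/24 mod 31. 24⁻¹ ≡ 22 (mod 31) since 24·22 = 528 ≡ 1, so λ ≡ 30.
  x = λ² - 7 - 0 = 900 - 7 ≡ 25; y = λ·(7 - 25) - 21 ≡ 28. → (25, 28)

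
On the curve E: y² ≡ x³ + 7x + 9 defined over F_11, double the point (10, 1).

(5, 2)

tangent at (10, 1): λ = (3·10² + 7)/(2·1) ≡ 10/2. 2⁻¹ ≡ 6 (mod 11), so λ ≡ 10·6 ≡ 5.
  x = λ² - 10 - 10 = 25 - 20 ≡ 5; y = λ·(10 - 5) - 1 ≡ 2. → (5, 2)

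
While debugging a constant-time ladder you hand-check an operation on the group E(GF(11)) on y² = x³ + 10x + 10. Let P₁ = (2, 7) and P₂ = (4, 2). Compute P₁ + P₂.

(2, 7) + (4, 2). λ = (2 - 7)/(4 - 2) ≡ 6/2 mod 11. 2⁻¹ ≡ 6 (mod 11) since 2·6 = 12 ≡ 1, so λ ≡ 3.
  x = λ² - 2 - 4 = 9 - 6 ≡ 3; y = λ·(2 - 3) - 7 ≡ 1. → (3, 1)

(3, 1)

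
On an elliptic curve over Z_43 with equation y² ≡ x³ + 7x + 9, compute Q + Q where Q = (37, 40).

tangent at (37, 40): λ = (3·37² + 7)/(2·40) ≡ 29/37. 37⁻¹ ≡ 7 (mod 43) since 37·7 = 259 ≡ 1, so λ ≡ 29·7 ≡ 31.
  x = λ² - 37 - 37 = 961 - 74 ≡ 27; y = λ·(37 - 27) - 40 ≡ 12. → (27, 12)

(27, 12)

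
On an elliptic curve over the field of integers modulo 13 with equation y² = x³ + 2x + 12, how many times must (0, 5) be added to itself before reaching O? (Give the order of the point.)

2P: tangent at (0, 5): λ = (3·0² + 2)/(2·5) ≡ 2/10. 10⁻¹ ≡ 4 (mod 13), so λ ≡ 2·4 ≡ 8.
  x = λ² - 0 - 0 = 64 - 0 ≡ 12; y = λ·(0 - 12) - 5 ≡ 3. → (12, 3)
3P: (12, 3) + (0, 5). λ = (5 - 3)/(0 - 12) ≡ 2/1 mod 13. 1⁻¹ ≡ 1 (mod 13) since 1·1 = 1 ≡ 1, so λ ≡ 2.
  x = λ² - 12 - 0 = 4 - 12 ≡ 5; y = λ·(12 - 5) - 3 ≡ 11. → (5, 11)
4P: (5, 11) + (0, 5). λ = (5 - 11)/(0 - 5) ≡ 7/8 mod 13. 8⁻¹ ≡ 5 (mod 13), so λ ≡ 9.
  x = λ² - 5 - 0 = 81 - 5 ≡ 11; y = λ·(5 - 11) - 11 ≡ 0. → (11, 0)
5P: (11, 0) + (0, 5). λ = (5 - 0)/(0 - 11) ≡ 5/2 mod 13. 2⁻¹ ≡ 7 (mod 13) since 2·7 = 14 ≡ 1, so λ ≡ 9.
  x = λ² - 11 - 0 = 81 - 11 ≡ 5; y = λ·(11 - 5) - 0 ≡ 2. → (5, 2)
6P: (5, 2) + (0, 5). λ = (5 - 2)/(0 - 5) ≡ 3/8 mod 13. 8⁻¹ ≡ 5 (mod 13), so λ ≡ 2.
  x = λ² - 5 - 0 = 4 - 5 ≡ 12; y = λ·(5 - 12) - 2 ≡ 10. → (12, 10)
7P: (12, 10) + (0, 5). λ = (5 - 10)/(0 - 12) ≡ 8/1 mod 13. 1⁻¹ ≡ 1 (mod 13), so λ ≡ 8.
  x = λ² - 12 - 0 = 64 - 12 ≡ 0; y = λ·(12 - 0) - 10 ≡ 8. → (0, 8)
8P: (0, 8) + (0, 5): same x and y₁ ≡ -y₂, so the sum is O.
8P = O, so the order is 8.

8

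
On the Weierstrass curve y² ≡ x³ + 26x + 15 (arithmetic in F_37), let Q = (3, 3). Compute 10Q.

Double-and-add on 10 = (1010)₂. Start with Q = (3, 3) for the leading 1-bit.
double: tangent at (3, 3): λ = (3·3² + 26)/(2·3) ≡ 16/6. 6⁻¹ ≡ 31 (mod 37), so λ ≡ 16·31 ≡ 15.
  x = λ² - 3 - 3 = 225 - 6 ≡ 34; y = λ·(3 - 34) - 3 ≡ 13. → (34, 13)
double: tangent at (34, 13): λ = (3·34² + 26)/(2·13) ≡ 16/26. 26⁻¹ ≡ 10 (mod 37) since 26·10 = 260 ≡ 1, so λ ≡ 16·10 ≡ 12.
  x = λ² - 34 - 34 = 144 - 68 ≡ 2; y = λ·(34 - 2) - 13 ≡ 1. → (2, 1)
add Q: (2, 1) + (3, 3). λ = (3 - 1)/(3 - 2) ≡ 2/1 mod 37. 1⁻¹ ≡ 1 (mod 37), so λ ≡ 2.
  x = λ² - 2 - 3 = 4 - 5 ≡ 36; y = λ·(2 - 36) - 1 ≡ 5. → (36, 5)
double: tangent at (36, 5): λ = (3·36² + 26)/(2·5) ≡ 29/10. 10⁻¹ ≡ 26 (mod 37), so λ ≡ 29·26 ≡ 14.
  x = λ² - 36 - 36 = 196 - 72 ≡ 13; y = λ·(36 - 13) - 5 ≡ 21. → (13, 21)

(13, 21)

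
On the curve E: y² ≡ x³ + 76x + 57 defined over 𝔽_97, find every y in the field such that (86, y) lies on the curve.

x³ + 76x + 57 = 642649 ≡ 24 (mod 97).
Square roots of 24 mod 97: 11 and 86 (since 11² = 121 ≡ 24).

11, 86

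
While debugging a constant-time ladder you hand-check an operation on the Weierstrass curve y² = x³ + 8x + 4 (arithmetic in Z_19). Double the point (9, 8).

tangent at (9, 8): λ = (3·9² + 8)/(2·8) ≡ 4/16. 16⁻¹ ≡ 6 (mod 19) since 16·6 = 96 ≡ 1, so λ ≡ 4·6 ≡ 5.
  x = λ² - 9 - 9 = 25 - 18 ≡ 7; y = λ·(9 - 7) - 8 ≡ 2. → (7, 2)

(7, 2)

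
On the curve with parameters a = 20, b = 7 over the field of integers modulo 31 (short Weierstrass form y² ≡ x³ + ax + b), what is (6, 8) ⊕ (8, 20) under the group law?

(6, 8) + (8, 20). λ = (20 - 8)/(8 - 6) ≡ 12/2 mod 31. 2⁻¹ ≡ 16 (mod 31) since 2·16 = 32 ≡ 1, so λ ≡ 6.
  x = λ² - 6 - 8 = 36 - 14 ≡ 22; y = λ·(6 - 22) - 8 ≡ 20. → (22, 20)

(22, 20)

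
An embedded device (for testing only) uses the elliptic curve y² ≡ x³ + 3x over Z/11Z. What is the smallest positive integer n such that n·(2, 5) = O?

12

2P: tangent at (2, 5): λ = (3·2² + 3)/(2·5) ≡ 4/10. 10⁻¹ ≡ 10 (mod 11) since 10·10 = 100 ≡ 1, so λ ≡ 4·10 ≡ 7.
  x = λ² - 2 - 2 = 49 - 4 ≡ 1; y = λ·(2 - 1) - 5 ≡ 2. → (1, 2)
3P: (1, 2) + (2, 5). λ = (5 - 2)/(2 - 1) ≡ 3/1 mod 11. 1⁻¹ ≡ 1 (mod 11), so λ ≡ 3.
  x = λ² - 1 - 2 = 9 - 3 ≡ 6; y = λ·(1 - 6) - 2 ≡ 5. → (6, 5)
4P: (6, 5) + (2, 5). λ = (5 - 5)/(2 - 6) ≡ 0/7 mod 11. 7⁻¹ ≡ 8 (mod 11), so λ ≡ 0.
  x = λ² - 6 - 2 = 0 - 8 ≡ 3; y = λ·(6 - 3) - 5 ≡ 6. → (3, 6)
5P: (3, 6) + (2, 5). λ = (5 - 6)/(2 - 3) ≡ 10/10 mod 11. 10⁻¹ ≡ 10 (mod 11) since 10·10 = 100 ≡ 1, so λ ≡ 1.
  x = λ² - 3 - 2 = 1 - 5 ≡ 7; y = λ·(3 - 7) - 6 ≡ 1. → (7, 1)
6P: (7, 1) + (2, 5). λ = (5 - 1)/(2 - 7) ≡ 4/6 mod 11. 6⁻¹ ≡ 2 (mod 11) since 6·2 = 12 ≡ 1, so λ ≡ 8.
  x = λ² - 7 - 2 = 64 - 9 ≡ 0; y = λ·(7 - 0) - 1 ≡ 0. → (0, 0)
7P: (0, 0) + (2, 5). λ = (5 - 0)/(2 - 0) ≡ 5/2 mod 11. 2⁻¹ ≡ 6 (mod 11) since 2·6 = 12 ≡ 1, so λ ≡ 8.
  x = λ² - 0 - 2 = 64 - 2 ≡ 7; y = λ·(0 - 7) - 0 ≡ 10. → (7, 10)
8P: (7, 10) + (2, 5). λ = (5 - 10)/(2 - 7) ≡ 6/6 mod 11. 6⁻¹ ≡ 2 (mod 11) since 6·2 = 12 ≡ 1, so λ ≡ 1.
  x = λ² - 7 - 2 = 1 - 9 ≡ 3; y = λ·(7 - 3) - 10 ≡ 5. → (3, 5)
9P: (3, 5) + (2, 5). λ = (5 - 5)/(2 - 3) ≡ 0/10 mod 11. 10⁻¹ ≡ 10 (mod 11) since 10·10 = 100 ≡ 1, so λ ≡ 0.
  x = λ² - 3 - 2 = 0 - 5 ≡ 6; y = λ·(3 - 6) - 5 ≡ 6. → (6, 6)
10P: (6, 6) + (2, 5). λ = (5 - 6)/(2 - 6) ≡ 10/7 mod 11. 7⁻¹ ≡ 8 (mod 11), so λ ≡ 3.
  x = λ² - 6 - 2 = 9 - 8 ≡ 1; y = λ·(6 - 1) - 6 ≡ 9. → (1, 9)
11P: (1, 9) + (2, 5). λ = (5 - 9)/(2 - 1) ≡ 7/1 mod 11. 1⁻¹ ≡ 1 (mod 11), so λ ≡ 7.
  x = λ² - 1 - 2 = 49 - 3 ≡ 2; y = λ·(1 - 2) - 9 ≡ 6. → (2, 6)
12P: (2, 6) + (2, 5): same x and y₁ ≡ -y₂, so the sum is O.
12P = O, so the order is 12.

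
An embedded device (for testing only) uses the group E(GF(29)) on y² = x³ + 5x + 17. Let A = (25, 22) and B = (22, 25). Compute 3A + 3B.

(3, 28)

First 3A:
Repeated addition: build up to 3A.
2A: tangent at (25, 22): λ = (3·25² + 5)/(2·22) ≡ 24/15. 15⁻¹ ≡ 2 (mod 29), so λ ≡ 24·2 ≡ 19.
  x = λ² - 25 - 25 = 361 - 50 ≡ 21; y = λ·(25 - 21) - 22 ≡ 25. → (21, 25)
3A: (21, 25) + (25, 22). λ = (22 - 25)/(25 - 21) ≡ 26/4 mod 29. 4⁻¹ ≡ 22 (mod 29) since 4·22 = 88 ≡ 1, so λ ≡ 21.
  x = λ² - 21 - 25 = 441 - 46 ≡ 18; y = λ·(21 - 18) - 25 ≡ 9. → (18, 9)
3A = (18, 9).
Next 3B:
Repeated addition: build up to 3B.
2B: tangent at (22, 25): λ = (3·22² + 5)/(2·25) ≡ 7/21. 21⁻¹ ≡ 18 (mod 29), so λ ≡ 7·18 ≡ 10.
  x = λ² - 22 - 22 = 100 - 44 ≡ 27; y = λ·(22 - 27) - 25 ≡ 12. → (27, 12)
3B: (27, 12) + (22, 25). λ = (25 - 12)/(22 - 27) ≡ 13/24 mod 29. 24⁻¹ ≡ 23 (mod 29), so λ ≡ 9.
  x = λ² - 27 - 22 = 81 - 49 ≡ 3; y = λ·(27 - 3) - 12 ≡ 1. → (3, 1)
3B = (3, 1).
Finally 3A + 3B:
(18, 9) + (3, 1). λ = (1 - 9)/(3 - 18) ≡ 21/14 mod 29. 14⁻¹ ≡ 27 (mod 29) since 14·27 = 378 ≡ 1, so λ ≡ 16.
  x = λ² - 18 - 3 = 256 - 21 ≡ 3; y = λ·(18 - 3) - 9 ≡ 28. → (3, 28)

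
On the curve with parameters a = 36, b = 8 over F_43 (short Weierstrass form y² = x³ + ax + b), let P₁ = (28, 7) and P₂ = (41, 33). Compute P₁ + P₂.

(21, 7)

(28, 7) + (41, 33). λ = (33 - 7)/(41 - 28) ≡ 26/13 mod 43. 13⁻¹ ≡ 10 (mod 43) since 13·10 = 130 ≡ 1, so λ ≡ 2.
  x = λ² - 28 - 41 = 4 - 69 ≡ 21; y = λ·(28 - 21) - 7 ≡ 7. → (21, 7)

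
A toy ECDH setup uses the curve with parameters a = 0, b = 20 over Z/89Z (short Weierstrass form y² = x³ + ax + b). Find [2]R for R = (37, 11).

tangent at (37, 11): λ = (3·37² + 0)/(2·11) ≡ 13/22. 22⁻¹ ≡ 85 (mod 89), so λ ≡ 13·85 ≡ 37.
  x = λ² - 37 - 37 = 1369 - 74 ≡ 49; y = λ·(37 - 49) - 11 ≡ 79. → (49, 79)

(49, 79)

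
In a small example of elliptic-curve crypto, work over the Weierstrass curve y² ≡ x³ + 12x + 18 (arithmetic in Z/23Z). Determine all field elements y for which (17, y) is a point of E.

x³ + 12x + 18 = 5135 ≡ 6 (mod 23).
Square roots of 6 mod 23: 11 and 12 (since 11² = 121 ≡ 6).

11, 12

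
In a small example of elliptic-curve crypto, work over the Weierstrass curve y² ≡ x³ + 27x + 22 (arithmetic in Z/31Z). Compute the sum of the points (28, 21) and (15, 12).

(28, 21) + (15, 12). λ = (12 - 21)/(15 - 28) ≡ 22/18 mod 31. 18⁻¹ ≡ 19 (mod 31) since 18·19 = 342 ≡ 1, so λ ≡ 15.
  x = λ² - 28 - 15 = 225 - 43 ≡ 27; y = λ·(28 - 27) - 21 ≡ 25. → (27, 25)

(27, 25)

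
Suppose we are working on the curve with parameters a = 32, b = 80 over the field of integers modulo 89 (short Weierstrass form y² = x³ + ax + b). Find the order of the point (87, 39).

7

2P: tangent at (87, 39): λ = (3·87² + 32)/(2·39) ≡ 44/78. 78⁻¹ ≡ 8 (mod 89), so λ ≡ 44·8 ≡ 85.
  x = λ² - 87 - 87 = 7225 - 174 ≡ 20; y = λ·(87 - 20) - 39 ≡ 49. → (20, 49)
3P: (20, 49) + (87, 39). λ = (39 - 49)/(87 - 20) ≡ 79/67 mod 89. 67⁻¹ ≡ 4 (mod 89) since 67·4 = 268 ≡ 1, so λ ≡ 49.
  x = λ² - 20 - 87 = 2401 - 107 ≡ 69; y = λ·(20 - 69) - 49 ≡ 42. → (69, 42)
4P: (69, 42) + (87, 39). λ = (39 - 42)/(87 - 69) ≡ 86/18 mod 89. 18⁻¹ ≡ 5 (mod 89), so λ ≡ 74.
  x = λ² - 69 - 87 = 5476 - 156 ≡ 69; y = λ·(69 - 69) - 42 ≡ 47. → (69, 47)
5P: (69, 47) + (87, 39). λ = (39 - 47)/(87 - 69) ≡ 81/18 mod 89. 18⁻¹ ≡ 5 (mod 89) since 18·5 = 90 ≡ 1, so λ ≡ 49.
  x = λ² - 69 - 87 = 2401 - 156 ≡ 20; y = λ·(69 - 20) - 47 ≡ 40. → (20, 40)
6P: (20, 40) + (87, 39). λ = (39 - 40)/(87 - 20) ≡ 88/67 mod 89. 67⁻¹ ≡ 4 (mod 89), so λ ≡ 85.
  x = λ² - 20 - 87 = 7225 - 107 ≡ 87; y = λ·(20 - 87) - 40 ≡ 50. → (87, 50)
7P: (87, 50) + (87, 39): same x and y₁ ≡ -y₂, so the sum is ∞.
7P = ∞, so the order is 7.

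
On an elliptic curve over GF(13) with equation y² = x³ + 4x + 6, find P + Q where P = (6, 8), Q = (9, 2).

(2, 10)

(6, 8) + (9, 2). λ = (2 - 8)/(9 - 6) ≡ 7/3 mod 13. 3⁻¹ ≡ 9 (mod 13) since 3·9 = 27 ≡ 1, so λ ≡ 11.
  x = λ² - 6 - 9 = 121 - 15 ≡ 2; y = λ·(6 - 2) - 8 ≡ 10. → (2, 10)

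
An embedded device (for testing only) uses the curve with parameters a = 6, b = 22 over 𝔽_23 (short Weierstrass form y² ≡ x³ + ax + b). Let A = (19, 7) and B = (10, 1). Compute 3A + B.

First 3A:
Repeated addition: build up to 3A.
2A: tangent at (19, 7): λ = (3·19² + 6)/(2·7) ≡ 8/14. 14⁻¹ ≡ 5 (mod 23), so λ ≡ 8·5 ≡ 17.
  x = λ² - 19 - 19 = 289 - 38 ≡ 21; y = λ·(19 - 21) - 7 ≡ 5. → (21, 5)
3A: (21, 5) + (19, 7). λ = (7 - 5)/(19 - 21) ≡ 2/21 mod 23. 21⁻¹ ≡ 11 (mod 23), so λ ≡ 22.
  x = λ² - 21 - 19 = 484 - 40 ≡ 7; y = λ·(21 - 7) - 5 ≡ 4. → (7, 4)
3A = (7, 4).
Finally 3A + B:
(7, 4) + (10, 1). λ = (1 - 4)/(10 - 7) ≡ 20/3 mod 23. 3⁻¹ ≡ 8 (mod 23), so λ ≡ 22.
  x = λ² - 7 - 10 = 484 - 17 ≡ 7; y = λ·(7 - 7) - 4 ≡ 19. → (7, 19)

(7, 19)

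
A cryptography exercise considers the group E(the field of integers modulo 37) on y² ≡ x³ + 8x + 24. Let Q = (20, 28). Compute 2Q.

tangent at (20, 28): λ = (3·20² + 8)/(2·28) ≡ 24/19. 19⁻¹ ≡ 2 (mod 37) since 19·2 = 38 ≡ 1, so λ ≡ 24·2 ≡ 11.
  x = λ² - 20 - 20 = 121 - 40 ≡ 7; y = λ·(20 - 7) - 28 ≡ 4. → (7, 4)

(7, 4)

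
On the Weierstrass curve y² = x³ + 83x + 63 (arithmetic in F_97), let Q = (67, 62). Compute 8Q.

Double-and-add on 8 = (1000)₂. Start with Q = (67, 62) for the leading 1-bit.
double: tangent at (67, 62): λ = (3·67² + 83)/(2·62) ≡ 67/27. 27⁻¹ ≡ 18 (mod 97), so λ ≡ 67·18 ≡ 42.
  x = λ² - 67 - 67 = 1764 - 134 ≡ 78; y = λ·(67 - 78) - 62 ≡ 58. → (78, 58)
double: tangent at (78, 58): λ = (3·78² + 83)/(2·58) ≡ 2/19. 19⁻¹ ≡ 46 (mod 97), so λ ≡ 2·46 ≡ 92.
  x = λ² - 78 - 78 = 8464 - 156 ≡ 63; y = λ·(78 - 63) - 58 ≡ 61. → (63, 61)
double: tangent at (63, 61): λ = (3·63² + 83)/(2·61) ≡ 59/25. 25⁻¹ ≡ 66 (mod 97), so λ ≡ 59·66 ≡ 14.
  x = λ² - 63 - 63 = 196 - 126 ≡ 70; y = λ·(63 - 70) - 61 ≡ 35. → (70, 35)

(70, 35)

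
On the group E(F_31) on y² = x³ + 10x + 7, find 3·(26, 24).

Write P = (26, 24).
Repeated addition: build up to 3P.
2P: tangent at (26, 24): λ = (3·26² + 10)/(2·24) ≡ 23/17. 17⁻¹ ≡ 11 (mod 31) since 17·11 = 187 ≡ 1, so λ ≡ 23·11 ≡ 5.
  x = λ² - 26 - 26 = 25 - 52 ≡ 4; y = λ·(26 - 4) - 24 ≡ 24. → (4, 24)
3P: (4, 24) + (26, 24). λ = (24 - 24)/(26 - 4) ≡ 0/22 mod 31. 22⁻¹ ≡ 24 (mod 31), so λ ≡ 0.
  x = λ² - 4 - 26 = 0 - 30 ≡ 1; y = λ·(4 - 1) - 24 ≡ 7. → (1, 7)

(1, 7)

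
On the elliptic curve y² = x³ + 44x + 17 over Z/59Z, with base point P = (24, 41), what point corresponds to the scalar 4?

(53, 56)

Repeated addition: build up to 4P.
2P: tangent at (24, 41): λ = (3·24² + 44)/(2·41) ≡ 2/23. 23⁻¹ ≡ 18 (mod 59), so λ ≡ 2·18 ≡ 36.
  x = λ² - 24 - 24 = 1296 - 48 ≡ 9; y = λ·(24 - 9) - 41 ≡ 27. → (9, 27)
3P: (9, 27) + (24, 41). λ = (41 - 27)/(24 - 9) ≡ 14/15 mod 59. 15⁻¹ ≡ 4 (mod 59), so λ ≡ 56.
  x = λ² - 9 - 24 = 3136 - 33 ≡ 35; y = λ·(9 - 35) - 27 ≡ 51. → (35, 51)
4P: (35, 51) + (24, 41). λ = (41 - 51)/(24 - 35) ≡ 49/48 mod 59. 48⁻¹ ≡ 16 (mod 59), so λ ≡ 17.
  x = λ² - 35 - 24 = 289 - 59 ≡ 53; y = λ·(35 - 53) - 51 ≡ 56. → (53, 56)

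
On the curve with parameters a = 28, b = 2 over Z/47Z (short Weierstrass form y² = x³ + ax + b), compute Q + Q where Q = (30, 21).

(21, 13)

tangent at (30, 21): λ = (3·30² + 28)/(2·21) ≡ 2/42. 42⁻¹ ≡ 28 (mod 47) since 42·28 = 1176 ≡ 1, so λ ≡ 2·28 ≡ 9.
  x = λ² - 30 - 30 = 81 - 60 ≡ 21; y = λ·(30 - 21) - 21 ≡ 13. → (21, 13)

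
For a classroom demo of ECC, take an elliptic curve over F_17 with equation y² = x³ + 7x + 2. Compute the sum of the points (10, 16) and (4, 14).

(5, 14)

(10, 16) + (4, 14). λ = (14 - 16)/(4 - 10) ≡ 15/11 mod 17. 11⁻¹ ≡ 14 (mod 17), so λ ≡ 6.
  x = λ² - 10 - 4 = 36 - 14 ≡ 5; y = λ·(10 - 5) - 16 ≡ 14. → (5, 14)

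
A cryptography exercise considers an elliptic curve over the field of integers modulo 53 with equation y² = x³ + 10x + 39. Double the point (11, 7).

(44, 11)

tangent at (11, 7): λ = (3·11² + 10)/(2·7) ≡ 2/14. 14⁻¹ ≡ 19 (mod 53) since 14·19 = 266 ≡ 1, so λ ≡ 2·19 ≡ 38.
  x = λ² - 11 - 11 = 1444 - 22 ≡ 44; y = λ·(11 - 44) - 7 ≡ 11. → (44, 11)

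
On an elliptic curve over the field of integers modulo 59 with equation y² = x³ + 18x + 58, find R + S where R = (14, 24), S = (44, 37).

(14, 24) + (44, 37). λ = (37 - 24)/(44 - 14) ≡ 13/30 mod 59. 30⁻¹ ≡ 2 (mod 59) since 30·2 = 60 ≡ 1, so λ ≡ 26.
  x = λ² - 14 - 44 = 676 - 58 ≡ 28; y = λ·(14 - 28) - 24 ≡ 25. → (28, 25)

(28, 25)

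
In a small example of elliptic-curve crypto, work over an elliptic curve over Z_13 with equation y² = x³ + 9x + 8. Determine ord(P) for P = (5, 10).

2P: tangent at (5, 10): λ = (3·5² + 9)/(2·10) ≡ 6/7. 7⁻¹ ≡ 2 (mod 13) since 7·2 = 14 ≡ 1, so λ ≡ 6·2 ≡ 12.
  x = λ² - 5 - 5 = 144 - 10 ≡ 4; y = λ·(5 - 4) - 10 ≡ 2. → (4, 2)
3P: (4, 2) + (5, 10). λ = (10 - 2)/(5 - 4) ≡ 8/1 mod 13. 1⁻¹ ≡ 1 (mod 13), so λ ≡ 8.
  x = λ² - 4 - 5 = 64 - 9 ≡ 3; y = λ·(4 - 3) - 2 ≡ 6. → (3, 6)
4P: (3, 6) + (5, 10). λ = (10 - 6)/(5 - 3) ≡ 4/2 mod 13. 2⁻¹ ≡ 7 (mod 13) since 2·7 = 14 ≡ 1, so λ ≡ 2.
  x = λ² - 3 - 5 = 4 - 8 ≡ 9; y = λ·(3 - 9) - 6 ≡ 8. → (9, 8)
5P: (9, 8) + (5, 10). λ = (10 - 8)/(5 - 9) ≡ 2/9 mod 13. 9⁻¹ ≡ 3 (mod 13), so λ ≡ 6.
  x = λ² - 9 - 5 = 36 - 14 ≡ 9; y = λ·(9 - 9) - 8 ≡ 5. → (9, 5)
6P: (9, 5) + (5, 10). λ = (10 - 5)/(5 - 9) ≡ 5/9 mod 13. 9⁻¹ ≡ 3 (mod 13), so λ ≡ 2.
  x = λ² - 9 - 5 = 4 - 14 ≡ 3; y = λ·(9 - 3) - 5 ≡ 7. → (3, 7)
7P: (3, 7) + (5, 10). λ = (10 - 7)/(5 - 3) ≡ 3/2 mod 13. 2⁻¹ ≡ 7 (mod 13) since 2·7 = 14 ≡ 1, so λ ≡ 8.
  x = λ² - 3 - 5 = 64 - 8 ≡ 4; y = λ·(3 - 4) - 7 ≡ 11. → (4, 11)
8P: (4, 11) + (5, 10). λ = (10 - 11)/(5 - 4) ≡ 12/1 mod 13. 1⁻¹ ≡ 1 (mod 13), so λ ≡ 12.
  x = λ² - 4 - 5 = 144 - 9 ≡ 5; y = λ·(4 - 5) - 11 ≡ 3. → (5, 3)
9P: (5, 3) + (5, 10): same x and y₁ ≡ -y₂, so the sum is 𝒪.
9P = 𝒪, so the order is 9.

9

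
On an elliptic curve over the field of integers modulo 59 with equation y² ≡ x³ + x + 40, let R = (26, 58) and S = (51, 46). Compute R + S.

(26, 58) + (51, 46). λ = (46 - 58)/(51 - 26) ≡ 47/25 mod 59. 25⁻¹ ≡ 26 (mod 59) since 25·26 = 650 ≡ 1, so λ ≡ 42.
  x = λ² - 26 - 51 = 1764 - 77 ≡ 35; y = λ·(26 - 35) - 58 ≡ 36. → (35, 36)

(35, 36)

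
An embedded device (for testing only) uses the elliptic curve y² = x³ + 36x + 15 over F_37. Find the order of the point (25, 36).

2P: tangent at (25, 36): λ = (3·25² + 36)/(2·36) ≡ 24/35. 35⁻¹ ≡ 18 (mod 37), so λ ≡ 24·18 ≡ 25.
  x = λ² - 25 - 25 = 625 - 50 ≡ 20; y = λ·(25 - 20) - 36 ≡ 15. → (20, 15)
3P: (20, 15) + (25, 36). λ = (36 - 15)/(25 - 20) ≡ 21/5 mod 37. 5⁻¹ ≡ 15 (mod 37), so λ ≡ 19.
  x = λ² - 20 - 25 = 361 - 45 ≡ 20; y = λ·(20 - 20) - 15 ≡ 22. → (20, 22)
4P: (20, 22) + (25, 36). λ = (36 - 22)/(25 - 20) ≡ 14/5 mod 37. 5⁻¹ ≡ 15 (mod 37), so λ ≡ 25.
  x = λ² - 20 - 25 = 625 - 45 ≡ 25; y = λ·(20 - 25) - 22 ≡ 1. → (25, 1)
5P: (25, 1) + (25, 36): same x and y₁ ≡ -y₂, so the sum is ∞.
5P = ∞, so the order is 5.

5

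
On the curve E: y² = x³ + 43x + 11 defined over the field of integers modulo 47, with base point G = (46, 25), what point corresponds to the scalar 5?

Repeated addition: build up to 5G.
2G: tangent at (46, 25): λ = (3·46² + 43)/(2·25) ≡ 46/3. 3⁻¹ ≡ 16 (mod 47) since 3·16 = 48 ≡ 1, so λ ≡ 46·16 ≡ 31.
  x = λ² - 46 - 46 = 961 - 92 ≡ 23; y = λ·(46 - 23) - 25 ≡ 30. → (23, 30)
3G: (23, 30) + (46, 25). λ = (25 - 30)/(46 - 23) ≡ 42/23 mod 47. 23⁻¹ ≡ 45 (mod 47), so λ ≡ 10.
  x = λ² - 23 - 46 = 100 - 69 ≡ 31; y = λ·(23 - 31) - 30 ≡ 31. → (31, 31)
4G: (31, 31) + (46, 25). λ = (25 - 31)/(46 - 31) ≡ 41/15 mod 47. 15⁻¹ ≡ 22 (mod 47) since 15·22 = 330 ≡ 1, so λ ≡ 9.
  x = λ² - 31 - 46 = 81 - 77 ≡ 4; y = λ·(31 - 4) - 31 ≡ 24. → (4, 24)
5G: (4, 24) + (46, 25). λ = (25 - 24)/(46 - 4) ≡ 1/42 mod 47. 42⁻¹ ≡ 28 (mod 47), so λ ≡ 28.
  x = λ² - 4 - 46 = 784 - 50 ≡ 29; y = λ·(4 - 29) - 24 ≡ 28. → (29, 28)

(29, 28)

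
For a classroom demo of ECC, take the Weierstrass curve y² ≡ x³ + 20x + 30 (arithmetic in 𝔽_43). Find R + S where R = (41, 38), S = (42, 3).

(24, 12)

(41, 38) + (42, 3). λ = (3 - 38)/(42 - 41) ≡ 8/1 mod 43. 1⁻¹ ≡ 1 (mod 43), so λ ≡ 8.
  x = λ² - 41 - 42 = 64 - 83 ≡ 24; y = λ·(41 - 24) - 38 ≡ 12. → (24, 12)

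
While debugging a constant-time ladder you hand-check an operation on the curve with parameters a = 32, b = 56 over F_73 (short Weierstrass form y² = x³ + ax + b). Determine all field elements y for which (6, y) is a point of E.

x³ + 32x + 56 = 464 ≡ 26 (mod 73).
26 is a non-residue mod 73; no y exists.

none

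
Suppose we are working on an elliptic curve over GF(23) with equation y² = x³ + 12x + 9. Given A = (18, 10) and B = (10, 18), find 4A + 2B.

First 4A:
Double-and-add on 4 = (100)₂. Start with A = (18, 10) for the leading 1-bit.
double: tangent at (18, 10): λ = (3·18² + 12)/(2·10) ≡ 18/20. 20⁻¹ ≡ 15 (mod 23) since 20·15 = 300 ≡ 1, so λ ≡ 18·15 ≡ 17.
  x = λ² - 18 - 18 = 289 - 36 ≡ 0; y = λ·(18 - 0) - 10 ≡ 20. → (0, 20)
double: tangent at (0, 20): λ = (3·0² + 12)/(2·20) ≡ 12/17. 17⁻¹ ≡ 19 (mod 23), so λ ≡ 12·19 ≡ 21.
  x = λ² - 0 - 0 = 441 - 0 ≡ 4; y = λ·(0 - 4) - 20 ≡ 11. → (4, 11)
4A = (4, 11).
Next 2B:
Repeated addition: build up to 2B.
2B: tangent at (10, 18): λ = (3·10² + 12)/(2·18) ≡ 13/13. 13⁻¹ ≡ 16 (mod 23) since 13·16 = 208 ≡ 1, so λ ≡ 13·16 ≡ 1.
  x = λ² - 10 - 10 = 1 - 20 ≡ 4; y = λ·(10 - 4) - 18 ≡ 11. → (4, 11)
2B = (4, 11).
Finally 4A + 2B:
tangent at (4, 11): λ = (3·4² + 12)/(2·11) ≡ 14/22. 22⁻¹ ≡ 22 (mod 23), so λ ≡ 14·22 ≡ 9.
  x = λ² - 4 - 4 = 81 - 8 ≡ 4; y = λ·(4 - 4) - 11 ≡ 12. → (4, 12)

(4, 12)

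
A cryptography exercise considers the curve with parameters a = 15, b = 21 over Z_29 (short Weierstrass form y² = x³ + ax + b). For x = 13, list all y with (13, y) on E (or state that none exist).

x³ + 15x + 21 = 2413 ≡ 6 (mod 29).
Square roots of 6 mod 29: 8 and 21 (since 8² = 64 ≡ 6).

8, 21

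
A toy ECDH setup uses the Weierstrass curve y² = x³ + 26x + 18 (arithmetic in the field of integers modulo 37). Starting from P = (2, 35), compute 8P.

(16, 33)

Repeated addition: build up to 8P.
2P: tangent at (2, 35): λ = (3·2² + 26)/(2·35) ≡ 1/33. 33⁻¹ ≡ 9 (mod 37) since 33·9 = 297 ≡ 1, so λ ≡ 1·9 ≡ 9.
  x = λ² - 2 - 2 = 81 - 4 ≡ 3; y = λ·(2 - 3) - 35 ≡ 30. → (3, 30)
3P: (3, 30) + (2, 35). λ = (35 - 30)/(2 - 3) ≡ 5/36 mod 37. 36⁻¹ ≡ 36 (mod 37) since 36·36 = 1296 ≡ 1, so λ ≡ 32.
  x = λ² - 3 - 2 = 1024 - 5 ≡ 20; y = λ·(3 - 20) - 30 ≡ 18. → (20, 18)
4P: (20, 18) + (2, 35). λ = (35 - 18)/(2 - 20) ≡ 17/19 mod 37. 19⁻¹ ≡ 2 (mod 37), so λ ≡ 34.
  x = λ² - 20 - 2 = 1156 - 22 ≡ 24; y = λ·(20 - 24) - 18 ≡ 31. → (24, 31)
5P: (24, 31) + (2, 35). λ = (35 - 31)/(2 - 24) ≡ 4/15 mod 37. 15⁻¹ ≡ 5 (mod 37), so λ ≡ 20.
  x = λ² - 24 - 2 = 400 - 26 ≡ 4; y = λ·(24 - 4) - 31 ≡ 36. → (4, 36)
6P: (4, 36) + (2, 35). λ = (35 - 36)/(2 - 4) ≡ 36/35 mod 37. 35⁻¹ ≡ 18 (mod 37), so λ ≡ 19.
  x = λ² - 4 - 2 = 361 - 6 ≡ 22; y = λ·(4 - 22) - 36 ≡ 29. → (22, 29)
7P: (22, 29) + (2, 35). λ = (35 - 29)/(2 - 22) ≡ 6/17 mod 37. 17⁻¹ ≡ 24 (mod 37), so λ ≡ 33.
  x = λ² - 22 - 2 = 1089 - 24 ≡ 29; y = λ·(22 - 29) - 29 ≡ 36. → (29, 36)
8P: (29, 36) + (2, 35). λ = (35 - 36)/(2 - 29) ≡ 36/10 mod 37. 10⁻¹ ≡ 26 (mod 37) since 10·26 = 260 ≡ 1, so λ ≡ 11.
  x = λ² - 29 - 2 = 121 - 31 ≡ 16; y = λ·(29 - 16) - 36 ≡ 33. → (16, 33)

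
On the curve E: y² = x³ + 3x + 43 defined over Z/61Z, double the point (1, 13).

(54, 17)

tangent at (1, 13): λ = (3·1² + 3)/(2·13) ≡ 6/26. 26⁻¹ ≡ 54 (mod 61) since 26·54 = 1404 ≡ 1, so λ ≡ 6·54 ≡ 19.
  x = λ² - 1 - 1 = 361 - 2 ≡ 54; y = λ·(1 - 54) - 13 ≡ 17. → (54, 17)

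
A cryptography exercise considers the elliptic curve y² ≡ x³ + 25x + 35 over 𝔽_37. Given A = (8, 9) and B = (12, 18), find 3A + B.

First 3A:
Repeated addition: build up to 3A.
2A: tangent at (8, 9): λ = (3·8² + 25)/(2·9) ≡ 32/18. 18⁻¹ ≡ 35 (mod 37), so λ ≡ 32·35 ≡ 10.
  x = λ² - 8 - 8 = 100 - 16 ≡ 10; y = λ·(8 - 10) - 9 ≡ 8. → (10, 8)
3A: (10, 8) + (8, 9). λ = (9 - 8)/(8 - 10) ≡ 1/35 mod 37. 35⁻¹ ≡ 18 (mod 37) since 35·18 = 630 ≡ 1, so λ ≡ 18.
  x = λ² - 10 - 8 = 324 - 18 ≡ 10; y = λ·(10 - 10) - 8 ≡ 29. → (10, 29)
3A = (10, 29).
Finally 3A + B:
(10, 29) + (12, 18). λ = (18 - 29)/(12 - 10) ≡ 26/2 mod 37. 2⁻¹ ≡ 19 (mod 37) since 2·19 = 38 ≡ 1, so λ ≡ 13.
  x = λ² - 10 - 12 = 169 - 22 ≡ 36; y = λ·(10 - 36) - 29 ≡ 3. → (36, 3)

(36, 3)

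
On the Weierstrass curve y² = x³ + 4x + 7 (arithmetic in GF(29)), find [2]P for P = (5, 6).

tangent at (5, 6): λ = (3·5² + 4)/(2·6) ≡ 21/12. 12⁻¹ ≡ 17 (mod 29), so λ ≡ 21·17 ≡ 9.
  x = λ² - 5 - 5 = 81 - 10 ≡ 13; y = λ·(5 - 13) - 6 ≡ 9. → (13, 9)

(13, 9)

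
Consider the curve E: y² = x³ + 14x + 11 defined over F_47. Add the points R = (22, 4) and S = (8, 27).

(42, 2)

(22, 4) + (8, 27). λ = (27 - 4)/(8 - 22) ≡ 23/33 mod 47. 33⁻¹ ≡ 10 (mod 47) since 33·10 = 330 ≡ 1, so λ ≡ 42.
  x = λ² - 22 - 8 = 1764 - 30 ≡ 42; y = λ·(22 - 42) - 4 ≡ 2. → (42, 2)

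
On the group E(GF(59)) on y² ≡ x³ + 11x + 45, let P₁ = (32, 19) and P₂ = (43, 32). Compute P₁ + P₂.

(1, 23)

(32, 19) + (43, 32). λ = (32 - 19)/(43 - 32) ≡ 13/11 mod 59. 11⁻¹ ≡ 43 (mod 59), so λ ≡ 28.
  x = λ² - 32 - 43 = 784 - 75 ≡ 1; y = λ·(32 - 1) - 19 ≡ 23. → (1, 23)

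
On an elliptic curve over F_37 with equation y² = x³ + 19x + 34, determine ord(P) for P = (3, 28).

4

2P: tangent at (3, 28): λ = (3·3² + 19)/(2·28) ≡ 9/19. 19⁻¹ ≡ 2 (mod 37) since 19·2 = 38 ≡ 1, so λ ≡ 9·2 ≡ 18.
  x = λ² - 3 - 3 = 324 - 6 ≡ 22; y = λ·(3 - 22) - 28 ≡ 0. → (22, 0)
3P: (22, 0) + (3, 28). λ = (28 - 0)/(3 - 22) ≡ 28/18 mod 37. 18⁻¹ ≡ 35 (mod 37) since 18·35 = 630 ≡ 1, so λ ≡ 18.
  x = λ² - 22 - 3 = 324 - 25 ≡ 3; y = λ·(22 - 3) - 0 ≡ 9. → (3, 9)
4P: (3, 9) + (3, 28): same x and y₁ ≡ -y₂, so the sum is O.
4P = O, so the order is 4.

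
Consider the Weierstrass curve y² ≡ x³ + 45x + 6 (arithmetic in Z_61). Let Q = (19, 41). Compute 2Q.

(35, 32)

tangent at (19, 41): λ = (3·19² + 45)/(2·41) ≡ 30/21. 21⁻¹ ≡ 32 (mod 61) since 21·32 = 672 ≡ 1, so λ ≡ 30·32 ≡ 45.
  x = λ² - 19 - 19 = 2025 - 38 ≡ 35; y = λ·(19 - 35) - 41 ≡ 32. → (35, 32)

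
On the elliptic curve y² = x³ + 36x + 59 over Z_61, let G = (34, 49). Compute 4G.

(57, 41)

Double-and-add on 4 = (100)₂. Start with G = (34, 49) for the leading 1-bit.
double: tangent at (34, 49): λ = (3·34² + 36)/(2·49) ≡ 27/37. 37⁻¹ ≡ 33 (mod 61), so λ ≡ 27·33 ≡ 37.
  x = λ² - 34 - 34 = 1369 - 68 ≡ 20; y = λ·(34 - 20) - 49 ≡ 42. → (20, 42)
double: tangent at (20, 42): λ = (3·20² + 36)/(2·42) ≡ 16/23. 23⁻¹ ≡ 8 (mod 61), so λ ≡ 16·8 ≡ 6.
  x = λ² - 20 - 20 = 36 - 40 ≡ 57; y = λ·(20 - 57) - 42 ≡ 41. → (57, 41)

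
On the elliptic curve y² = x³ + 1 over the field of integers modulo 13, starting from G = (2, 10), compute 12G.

Double-and-add on 12 = (1100)₂. Start with G = (2, 10) for the leading 1-bit.
double: tangent at (2, 10): λ = (3·2² + 0)/(2·10) ≡ 12/7. 7⁻¹ ≡ 2 (mod 13) since 7·2 = 14 ≡ 1, so λ ≡ 12·2 ≡ 11.
  x = λ² - 2 - 2 = 121 - 4 ≡ 0; y = λ·(2 - 0) - 10 ≡ 12. → (0, 12)
add G: (0, 12) + (2, 10). λ = (10 - 12)/(2 - 0) ≡ 11/2 mod 13. 2⁻¹ ≡ 7 (mod 13), so λ ≡ 12.
  x = λ² - 0 - 2 = 144 - 2 ≡ 12; y = λ·(0 - 12) - 12 ≡ 0. → (12, 0)
double: (12, 0) + (12, 0): same x and y₁ ≡ -y₂, so the sum is O.
double: O + O = O (identity).

O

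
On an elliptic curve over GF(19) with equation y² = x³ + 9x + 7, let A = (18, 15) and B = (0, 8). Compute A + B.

(18, 15) + (0, 8). λ = (8 - 15)/(0 - 18) ≡ 12/1 mod 19. 1⁻¹ ≡ 1 (mod 19) since 1·1 = 1 ≡ 1, so λ ≡ 12.
  x = λ² - 18 - 0 = 144 - 18 ≡ 12; y = λ·(18 - 12) - 15 ≡ 0. → (12, 0)

(12, 0)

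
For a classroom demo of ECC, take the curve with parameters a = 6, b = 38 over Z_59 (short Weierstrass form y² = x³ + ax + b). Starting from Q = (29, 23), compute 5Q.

Double-and-add on 5 = (101)₂. Start with Q = (29, 23) for the leading 1-bit.
double: tangent at (29, 23): λ = (3·29² + 6)/(2·23) ≡ 51/46. 46⁻¹ ≡ 9 (mod 59), so λ ≡ 51·9 ≡ 46.
  x = λ² - 29 - 29 = 2116 - 58 ≡ 52; y = λ·(29 - 52) - 23 ≡ 40. → (52, 40)
double: tangent at (52, 40): λ = (3·52² + 6)/(2·40) ≡ 35/21. 21⁻¹ ≡ 45 (mod 59), so λ ≡ 35·45 ≡ 41.
  x = λ² - 52 - 52 = 1681 - 104 ≡ 43; y = λ·(52 - 43) - 40 ≡ 34. → (43, 34)
add Q: (43, 34) + (29, 23). λ = (23 - 34)/(29 - 43) ≡ 48/45 mod 59. 45⁻¹ ≡ 21 (mod 59), so λ ≡ 5.
  x = λ² - 43 - 29 = 25 - 72 ≡ 12; y = λ·(43 - 12) - 34 ≡ 3. → (12, 3)

(12, 3)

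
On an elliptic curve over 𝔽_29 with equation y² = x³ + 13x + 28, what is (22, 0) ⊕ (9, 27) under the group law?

(3, 23)

(22, 0) + (9, 27). λ = (27 - 0)/(9 - 22) ≡ 27/16 mod 29. 16⁻¹ ≡ 20 (mod 29) since 16·20 = 320 ≡ 1, so λ ≡ 18.
  x = λ² - 22 - 9 = 324 - 31 ≡ 3; y = λ·(22 - 3) - 0 ≡ 23. → (3, 23)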